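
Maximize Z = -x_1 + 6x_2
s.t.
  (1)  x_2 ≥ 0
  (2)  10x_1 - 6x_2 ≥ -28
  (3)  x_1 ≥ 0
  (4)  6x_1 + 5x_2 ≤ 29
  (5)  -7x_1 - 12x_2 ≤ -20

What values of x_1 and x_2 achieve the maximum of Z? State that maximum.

x_1 = 17/43, x_2 = 229/43, maximum Z = 1357/43

Feasible corners and Z = -x_1 + 6x_2:
  (29/6, 0) → Z = -29/6
  (20/7, 0) → Z = -20/7
  (0, 14/3) → Z = 28
  (17/43, 229/43) → Z = 1357/43
  (0, 5/3) → Z = 10

The binding constraints are 10x_1 - 6x_2 = -28 and 6x_1 + 5x_2 = 29.
Solving simultaneously gives x_1 = 17/43, x_2 = 229/43.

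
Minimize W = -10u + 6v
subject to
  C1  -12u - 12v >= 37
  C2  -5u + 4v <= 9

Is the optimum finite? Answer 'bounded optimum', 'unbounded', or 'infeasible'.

unbounded

From the feasible point (-64/27, -77/108), moving in the direction (12, -12) keeps every constraint satisfied while W decreases without bound.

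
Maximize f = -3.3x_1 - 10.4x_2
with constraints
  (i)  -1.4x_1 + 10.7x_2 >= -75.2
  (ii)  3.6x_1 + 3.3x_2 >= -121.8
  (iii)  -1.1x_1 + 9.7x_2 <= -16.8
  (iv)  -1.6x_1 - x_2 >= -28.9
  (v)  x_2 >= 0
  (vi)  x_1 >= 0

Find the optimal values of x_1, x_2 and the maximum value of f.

x_1 = 168/11, x_2 = 0, maximum f = -252/5

At the optimal vertex, -1.1x_1 + 9.7x_2 = -16.8 and x_2 = 0.
Solving simultaneously gives x_1 = 168/11, x_2 = 0.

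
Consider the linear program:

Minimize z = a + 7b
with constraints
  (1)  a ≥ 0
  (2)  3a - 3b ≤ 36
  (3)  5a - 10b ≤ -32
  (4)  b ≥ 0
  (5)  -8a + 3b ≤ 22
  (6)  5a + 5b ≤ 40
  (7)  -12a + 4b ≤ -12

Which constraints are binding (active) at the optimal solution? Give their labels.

Extreme points and z = a + 7b:
  (16/5, 24/5) → z = 184/5
  (62/25, 111/25) → z = 839/25
  (11/4, 21/4) → z = 79/2

The minimum is at (62/25, 111/25). Substituting into each constraint, equality holds for (3) and (7); the remaining constraints have slack.

(3) and (7)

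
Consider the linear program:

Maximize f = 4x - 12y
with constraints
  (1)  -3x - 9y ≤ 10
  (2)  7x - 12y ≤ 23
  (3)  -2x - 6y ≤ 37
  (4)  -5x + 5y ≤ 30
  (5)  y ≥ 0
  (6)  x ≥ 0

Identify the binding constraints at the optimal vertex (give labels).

Corner points and f = 4x - 12y:
  (23/7, 0) → f = 92/7
  (0, 6) → f = -72
  (0, 0) → f = 0
The feasible region is unbounded (it extends along (1, 1), (12, 7)), but f strictly decreases along every unbounded feasible direction, so there is no improving ray and the maximum is attained at a vertex.

The maximum is at (23/7, 0). Substituting into each constraint, equality holds for (2) and (5); the remaining constraints have slack.

(2) and (5)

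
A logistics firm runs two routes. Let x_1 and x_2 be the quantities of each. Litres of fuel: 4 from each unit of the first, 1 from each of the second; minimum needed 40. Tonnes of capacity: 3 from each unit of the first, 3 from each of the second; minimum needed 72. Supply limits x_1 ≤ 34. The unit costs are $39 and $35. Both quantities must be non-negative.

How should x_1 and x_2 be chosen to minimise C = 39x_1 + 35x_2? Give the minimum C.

Vertices and C = 39x_1 + 35x_2:
  (0, 40) → C = 1400
  (24, 0) → C = 936
  (34, 0) → C = 1326
  (16/3, 56/3) → C = 2584/3
The feasible region is unbounded (it extends along (0, 1)), but C strictly increases along every unbounded feasible direction, so there is no improving ray and the minimum is attained at a vertex.

x_1 = 16/3, x_2 = 56/3, minimum C = 2584/3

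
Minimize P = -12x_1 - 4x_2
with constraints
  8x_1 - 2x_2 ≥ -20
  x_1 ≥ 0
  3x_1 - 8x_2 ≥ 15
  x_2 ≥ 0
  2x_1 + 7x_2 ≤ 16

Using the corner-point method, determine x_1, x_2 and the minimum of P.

x_1 = 8, x_2 = 0, minimum P = -96

Extreme points and P = -12x_1 - 4x_2:
  (5, 0) → P = -60
  (233/37, 18/37) → P = -2868/37
  (8, 0) → P = -96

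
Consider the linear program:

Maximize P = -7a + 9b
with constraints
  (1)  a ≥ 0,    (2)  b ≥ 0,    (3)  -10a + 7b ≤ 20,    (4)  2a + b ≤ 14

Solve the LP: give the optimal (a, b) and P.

Vertices and P = -7a + 9b:
  (0, 0) → P = 0
  (0, 20/7) → P = 180/7
  (7, 0) → P = -49
  (13/4, 15/2) → P = 179/4

The binding constraints are -10a + 7b = 20 and 2a + b = 14.
Solving simultaneously gives a = 13/4, b = 15/2.

a = 13/4, b = 15/2, maximum P = 179/4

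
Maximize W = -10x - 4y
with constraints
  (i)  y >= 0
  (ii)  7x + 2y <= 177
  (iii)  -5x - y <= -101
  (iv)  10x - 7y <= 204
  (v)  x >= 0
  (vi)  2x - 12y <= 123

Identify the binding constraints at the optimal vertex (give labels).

(i) and (iii)

Extreme points and W = -10x - 4y:
  (101/5, 0) → W = -202
  (102/5, 0) → W = -204
  (25/3, 178/3) → W = -962/3
  (549/23, 114/23) → W = -5946/23

The maximum is at (101/5, 0). Substituting into each constraint, equality holds for (i) and (iii); the remaining constraints have slack.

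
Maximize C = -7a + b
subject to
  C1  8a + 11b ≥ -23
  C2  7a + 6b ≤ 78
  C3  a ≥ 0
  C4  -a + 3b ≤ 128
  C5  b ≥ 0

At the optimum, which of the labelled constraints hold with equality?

Extreme points and C = -7a + b:
  (0, 13) → C = 13
  (78/7, 0) → C = -78
  (0, 0) → C = 0

The maximum is at (0, 13). Substituting into each constraint, equality holds for C2 and C3; the remaining constraints have slack.

C2 and C3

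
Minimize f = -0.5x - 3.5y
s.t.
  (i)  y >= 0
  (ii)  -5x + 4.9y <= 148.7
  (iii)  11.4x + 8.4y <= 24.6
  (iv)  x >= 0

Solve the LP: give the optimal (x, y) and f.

Vertices and f = -0.5x - 3.5y:
  (41/19, 0) → f = -41/38
  (0, 0) → f = 0
  (0, 41/14) → f = -41/4

The binding constraints are 11.4x + 8.4y = 24.6 and x = 0.
Solving simultaneously gives x = 0, y = 41/14.

x = 0, y = 41/14, minimum f = -41/4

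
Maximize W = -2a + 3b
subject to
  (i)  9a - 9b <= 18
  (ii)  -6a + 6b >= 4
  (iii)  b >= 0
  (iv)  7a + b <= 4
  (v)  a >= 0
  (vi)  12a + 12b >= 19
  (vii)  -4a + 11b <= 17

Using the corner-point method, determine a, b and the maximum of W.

Extreme points and W = -2a + 3b:
  (29/72, 85/72) → W = 197/72
  (1/3, 5/3) → W = 13/3
  (1/36, 14/9) → W = 83/18

The optimum lies where 12a + 12b = 19 and -4a + 11b = 17.
Solving simultaneously gives a = 1/36, b = 14/9.

a = 1/36, b = 14/9, maximum W = 83/18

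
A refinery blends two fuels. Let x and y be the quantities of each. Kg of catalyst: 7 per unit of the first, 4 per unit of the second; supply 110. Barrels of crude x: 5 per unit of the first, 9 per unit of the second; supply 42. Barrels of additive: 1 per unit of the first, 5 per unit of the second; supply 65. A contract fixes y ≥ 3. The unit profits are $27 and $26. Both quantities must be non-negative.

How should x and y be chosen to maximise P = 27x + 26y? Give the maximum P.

x = 3, y = 3, maximum P = 159

Feasible corners and P = 27x + 26y:
  (0, 14/3) → P = 364/3
  (0, 3) → P = 78
  (3, 3) → P = 159

The optimum lies where 5x + 9y = 42 and y = 3.
Solving simultaneously gives x = 3, y = 3.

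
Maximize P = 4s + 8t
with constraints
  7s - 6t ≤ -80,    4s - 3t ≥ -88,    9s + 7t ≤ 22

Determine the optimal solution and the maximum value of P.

s = -10, t = 16, maximum P = 88

Vertices and P = 4s + 8t:
  (-96, -296/3) → P = -3520/3
  (-428/103, 874/103) → P = 5280/103
  (-10, 16) → P = 88

The optimum lies where 4s - 3t = -88 and 9s + 7t = 22.
Solving simultaneously gives s = -10, t = 16.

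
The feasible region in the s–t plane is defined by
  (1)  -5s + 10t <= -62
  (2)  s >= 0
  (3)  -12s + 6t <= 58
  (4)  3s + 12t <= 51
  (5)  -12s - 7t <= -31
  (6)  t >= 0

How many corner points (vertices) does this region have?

Of the 15 pairwise boundary intersections, those satisfying every inequality are:
  (209/15, 23/30)
  (62/5, 0)
  (17, 0)

3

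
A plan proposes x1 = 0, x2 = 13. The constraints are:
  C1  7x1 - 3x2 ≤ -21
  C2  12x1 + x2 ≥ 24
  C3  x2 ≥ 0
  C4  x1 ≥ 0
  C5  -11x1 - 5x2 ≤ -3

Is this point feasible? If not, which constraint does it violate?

not feasible — violates C2

Constraint C2: 12x1 + x2 = 13, which is not ≥ 24. All other constraints are satisfied.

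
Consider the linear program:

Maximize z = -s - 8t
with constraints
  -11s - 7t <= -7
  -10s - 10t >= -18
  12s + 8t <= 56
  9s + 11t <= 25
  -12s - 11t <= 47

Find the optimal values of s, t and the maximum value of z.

Extreme points and z = -s - 8t:
  (-7/5, 16/5) → z = -121/5
  (406/37, -601/37) → z = 4402/37
  (52/5, -43/5) → z = 292/5
  (248/9, -103/3) → z = 2224/9

s = 248/9, t = -103/3, maximum z = 2224/9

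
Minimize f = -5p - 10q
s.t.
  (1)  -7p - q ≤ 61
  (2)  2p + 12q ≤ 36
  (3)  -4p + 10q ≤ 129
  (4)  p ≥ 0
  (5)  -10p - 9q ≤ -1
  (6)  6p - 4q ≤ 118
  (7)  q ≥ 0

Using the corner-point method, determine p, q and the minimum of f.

p = 18, q = 0, minimum f = -90

Vertices and f = -5p - 10q:
  (0, 3) → f = -30
  (18, 0) → f = -90
  (0, 1/9) → f = -10/9
  (1/10, 0) → f = -1/2

The binding constraints are 2p + 12q = 36 and q = 0.
Solving simultaneously gives p = 18, q = 0.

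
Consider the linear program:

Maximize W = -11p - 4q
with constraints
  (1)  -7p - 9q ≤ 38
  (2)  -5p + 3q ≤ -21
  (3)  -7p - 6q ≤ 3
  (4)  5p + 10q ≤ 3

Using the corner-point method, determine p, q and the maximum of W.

Corner points and W = -11p - 4q:
  (67/7, -35/3) → W = -1231/21
  (39/17, -54/17) → W = -213/17
  (219/65, -18/13) → W = -2049/65
The feasible region is unbounded (it extends along (2, -1), (9, -7)), but W strictly decreases along every unbounded feasible direction, so there is no improving ray and the maximum is attained at a vertex.

The binding constraints are -5p + 3q = -21 and -7p - 6q = 3.
Solving simultaneously gives p = 39/17, q = -54/17.

p = 39/17, q = -54/17, maximum W = -213/17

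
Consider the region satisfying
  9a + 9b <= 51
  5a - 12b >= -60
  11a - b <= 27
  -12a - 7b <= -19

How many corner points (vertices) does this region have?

4

Intersecting each pair of boundary lines and keeping only the points that satisfy every inequality leaves:
  (8/17, 265/51)
  (49/18, 53/18)
  (-192/179, 815/179)
  (208/89, -115/89)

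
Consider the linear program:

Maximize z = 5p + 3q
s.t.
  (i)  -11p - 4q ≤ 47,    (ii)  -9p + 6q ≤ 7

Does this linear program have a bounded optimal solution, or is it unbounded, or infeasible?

unbounded

From the feasible point (-155/51, -173/51), moving in the direction (6, 9) keeps every constraint satisfied while z increases without bound.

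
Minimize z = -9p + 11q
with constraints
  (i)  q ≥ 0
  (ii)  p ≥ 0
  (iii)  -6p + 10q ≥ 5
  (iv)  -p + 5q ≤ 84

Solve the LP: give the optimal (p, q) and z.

p = 163/4, q = 499/20, minimum z = -923/10

Vertices and z = -9p + 11q:
  (0, 1/2) → z = 11/2
  (0, 84/5) → z = 924/5
  (163/4, 499/20) → z = -923/10

The binding constraints are -6p + 10q = 5 and -p + 5q = 84.
Solving simultaneously gives p = 163/4, q = 499/20.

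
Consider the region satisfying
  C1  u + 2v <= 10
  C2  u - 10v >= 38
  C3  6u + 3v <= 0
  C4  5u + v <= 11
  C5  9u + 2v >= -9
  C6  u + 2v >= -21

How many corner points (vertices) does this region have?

Intersecting each pair of boundary lines and keeping only the points that satisfy every inequality leaves:
  (38/21, -76/21)
  (-7/46, -351/92)
  (11/3, -22/3)
  (43/9, -116/9)
  (3/2, -45/4)

5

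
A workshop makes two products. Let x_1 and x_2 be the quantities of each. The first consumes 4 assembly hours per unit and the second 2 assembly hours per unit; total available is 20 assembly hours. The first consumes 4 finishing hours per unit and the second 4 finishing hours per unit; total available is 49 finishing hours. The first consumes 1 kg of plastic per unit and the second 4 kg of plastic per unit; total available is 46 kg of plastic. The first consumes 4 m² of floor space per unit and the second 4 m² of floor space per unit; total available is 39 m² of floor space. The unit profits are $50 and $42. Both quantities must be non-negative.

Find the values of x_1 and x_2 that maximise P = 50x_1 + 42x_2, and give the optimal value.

x_1 = 1/4, x_2 = 19/2, maximum P = 823/2

Corner points and P = 50x_1 + 42x_2:
  (0, 0) → P = 0
  (0, 39/4) → P = 819/2
  (5, 0) → P = 250
  (1/4, 19/2) → P = 823/2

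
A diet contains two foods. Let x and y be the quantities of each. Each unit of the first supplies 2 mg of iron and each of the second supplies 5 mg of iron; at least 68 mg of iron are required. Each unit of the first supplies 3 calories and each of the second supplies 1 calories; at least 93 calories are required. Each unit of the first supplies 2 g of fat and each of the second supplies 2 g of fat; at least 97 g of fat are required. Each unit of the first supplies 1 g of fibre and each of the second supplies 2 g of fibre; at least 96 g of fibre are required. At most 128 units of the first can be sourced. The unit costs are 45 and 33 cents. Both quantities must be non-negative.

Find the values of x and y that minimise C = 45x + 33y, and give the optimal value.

Corner points and C = 45x + 33y:
  (0, 93) → C = 3069
  (96, 0) → C = 4320
  (128, 0) → C = 5760
  (18, 39) → C = 2097
The feasible region is unbounded (it extends along (0, 1)), but C strictly increases along every unbounded feasible direction, so there is no improving ray and the minimum is attained at a vertex.

x = 18, y = 39, minimum C = 2097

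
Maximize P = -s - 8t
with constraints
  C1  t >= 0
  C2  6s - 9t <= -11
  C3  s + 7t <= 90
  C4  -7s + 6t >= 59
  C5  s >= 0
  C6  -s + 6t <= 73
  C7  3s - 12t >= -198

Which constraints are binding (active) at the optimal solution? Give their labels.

Extreme points and P = -s - 8t:
  (127/55, 689/55) → P = -5639/55
  (29/13, 163/13) → P = -1333/13
  (0, 59/6) → P = -236/3
  (0, 73/6) → P = -292/3

The maximum is at (0, 59/6). Substituting into each constraint, equality holds for C4 and C5; the remaining constraints have slack.

C4 and C5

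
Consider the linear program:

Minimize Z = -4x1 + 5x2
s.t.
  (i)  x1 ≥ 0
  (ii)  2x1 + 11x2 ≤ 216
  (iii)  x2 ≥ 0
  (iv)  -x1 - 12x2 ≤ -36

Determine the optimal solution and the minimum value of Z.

x1 = 108, x2 = 0, minimum Z = -432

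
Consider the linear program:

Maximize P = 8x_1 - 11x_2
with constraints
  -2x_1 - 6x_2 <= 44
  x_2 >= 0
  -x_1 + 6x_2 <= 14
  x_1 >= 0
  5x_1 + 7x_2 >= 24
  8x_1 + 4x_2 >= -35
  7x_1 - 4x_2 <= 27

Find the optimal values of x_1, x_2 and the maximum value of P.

x_1 = 95/23, x_2 = 11/23, maximum P = 639/23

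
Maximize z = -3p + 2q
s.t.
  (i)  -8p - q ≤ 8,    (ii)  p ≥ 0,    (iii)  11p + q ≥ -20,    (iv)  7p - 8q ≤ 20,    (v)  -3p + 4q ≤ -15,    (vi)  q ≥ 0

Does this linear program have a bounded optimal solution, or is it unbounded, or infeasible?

infeasible

The boundaries p = 0 and q = 0 meet at (0, 0), but that point violates -3p + 4q ≤ -15. Every candidate vertex is excluded by some other constraint, so the feasible region is empty.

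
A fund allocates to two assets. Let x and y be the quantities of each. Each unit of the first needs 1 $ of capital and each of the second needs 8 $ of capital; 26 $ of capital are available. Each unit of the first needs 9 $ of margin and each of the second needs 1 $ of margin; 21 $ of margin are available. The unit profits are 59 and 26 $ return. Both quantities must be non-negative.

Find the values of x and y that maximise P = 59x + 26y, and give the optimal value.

Extreme points and P = 59x + 26y:
  (0, 0) → P = 0
  (0, 13/4) → P = 169/2
  (7/3, 0) → P = 413/3
  (2, 3) → P = 196

x = 2, y = 3, maximum P = 196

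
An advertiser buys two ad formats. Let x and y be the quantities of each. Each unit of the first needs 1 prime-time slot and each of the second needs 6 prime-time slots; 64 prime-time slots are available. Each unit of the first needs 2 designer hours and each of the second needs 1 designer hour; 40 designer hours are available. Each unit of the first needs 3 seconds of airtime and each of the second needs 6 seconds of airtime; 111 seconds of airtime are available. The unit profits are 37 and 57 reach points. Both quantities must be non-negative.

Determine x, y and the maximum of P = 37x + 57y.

Vertices and P = 37x + 57y:
  (0, 0) → P = 0
  (0, 32/3) → P = 608
  (20, 0) → P = 740
  (16, 8) → P = 1048

The optimum lies where x + 6y = 64 and 2x + y = 40.
Solving simultaneously gives x = 16, y = 8.

x = 16, y = 8, maximum P = 1048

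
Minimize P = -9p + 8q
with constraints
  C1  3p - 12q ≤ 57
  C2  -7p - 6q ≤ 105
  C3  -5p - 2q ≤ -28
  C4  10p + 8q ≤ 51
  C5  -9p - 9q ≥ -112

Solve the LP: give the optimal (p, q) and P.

p = 89/12, q = -139/48, minimum P = -1079/12

The binding constraints are 3p - 12q = 57 and 10p + 8q = 51.
Solving simultaneously gives p = 89/12, q = -139/48.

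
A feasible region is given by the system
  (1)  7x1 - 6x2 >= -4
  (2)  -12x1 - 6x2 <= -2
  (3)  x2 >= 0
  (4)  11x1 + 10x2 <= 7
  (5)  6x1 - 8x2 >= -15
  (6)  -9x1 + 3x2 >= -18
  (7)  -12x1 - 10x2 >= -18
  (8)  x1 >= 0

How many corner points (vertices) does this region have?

5

Of the 28 pairwise boundary intersections, those satisfying every inequality are:
  (1/68, 93/136)
  (0, 2/3)
  (1/6, 0)
  (0, 1/3)
  (7/11, 0)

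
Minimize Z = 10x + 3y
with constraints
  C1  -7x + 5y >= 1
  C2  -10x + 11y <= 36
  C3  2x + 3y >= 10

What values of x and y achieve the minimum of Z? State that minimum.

x = 1/26, y = 43/13, minimum Z = 134/13

Extreme points and Z = 10x + 3y:
  (169/27, 242/27) → Z = 2416/27
  (47/31, 72/31) → Z = 686/31
  (1/26, 43/13) → Z = 134/13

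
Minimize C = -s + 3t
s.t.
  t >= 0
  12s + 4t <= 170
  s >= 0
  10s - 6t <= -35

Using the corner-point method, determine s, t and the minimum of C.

Extreme points and C = -s + 3t:
  (0, 85/2) → C = 255/2
  (55/7, 265/14) → C = 685/14
  (0, 35/6) → C = 35/2

s = 0, t = 35/6, minimum C = 35/2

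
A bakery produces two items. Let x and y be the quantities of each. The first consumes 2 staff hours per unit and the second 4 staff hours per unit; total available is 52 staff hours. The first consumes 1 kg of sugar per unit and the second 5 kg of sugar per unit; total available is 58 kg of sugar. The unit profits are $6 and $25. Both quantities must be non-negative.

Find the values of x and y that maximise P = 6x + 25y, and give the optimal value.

x = 14/3, y = 32/3, maximum P = 884/3

Vertices and P = 6x + 25y:
  (0, 0) → P = 0
  (0, 58/5) → P = 290
  (26, 0) → P = 156
  (14/3, 32/3) → P = 884/3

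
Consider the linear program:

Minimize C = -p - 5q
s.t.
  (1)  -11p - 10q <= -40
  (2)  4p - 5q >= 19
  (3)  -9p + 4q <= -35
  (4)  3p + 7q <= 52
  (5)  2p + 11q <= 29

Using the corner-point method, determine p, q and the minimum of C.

p = 369/19, q = -17/19, minimum C = -284/19

Vertices and C = -p - 5q:
  (78/19, -49/95) → C = -29/19
  (59/9, 13/9) → C = -124/9
  (369/19, -17/19) → C = -284/19
The feasible region is unbounded (it extends along (10, -11), (7, -3)), but C strictly increases along every unbounded feasible direction, so there is no improving ray and the minimum is attained at a vertex.

The binding constraints are 3p + 7q = 52 and 2p + 11q = 29.
Solving simultaneously gives p = 369/19, q = -17/19.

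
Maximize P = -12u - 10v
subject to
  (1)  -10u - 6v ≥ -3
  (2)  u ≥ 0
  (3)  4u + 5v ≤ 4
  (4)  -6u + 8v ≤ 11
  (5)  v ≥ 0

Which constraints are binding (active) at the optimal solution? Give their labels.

(2) and (5)

Vertices and P = -12u - 10v:
  (0, 1/2) → P = -5
  (3/10, 0) → P = -18/5
  (0, 0) → P = 0

The maximum is at (0, 0). Substituting into each constraint, equality holds for (2) and (5); the remaining constraints have slack.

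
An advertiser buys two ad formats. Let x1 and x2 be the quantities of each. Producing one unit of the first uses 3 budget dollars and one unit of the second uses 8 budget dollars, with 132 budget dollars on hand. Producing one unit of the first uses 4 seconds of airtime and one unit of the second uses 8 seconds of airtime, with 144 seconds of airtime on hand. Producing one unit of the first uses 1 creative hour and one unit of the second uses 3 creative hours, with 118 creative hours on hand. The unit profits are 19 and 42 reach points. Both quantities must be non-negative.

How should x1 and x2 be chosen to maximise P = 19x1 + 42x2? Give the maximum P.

Feasible corners and P = 19x1 + 42x2:
  (0, 0) → P = 0
  (0, 33/2) → P = 693
  (36, 0) → P = 684
  (12, 12) → P = 732

x1 = 12, x2 = 12, maximum P = 732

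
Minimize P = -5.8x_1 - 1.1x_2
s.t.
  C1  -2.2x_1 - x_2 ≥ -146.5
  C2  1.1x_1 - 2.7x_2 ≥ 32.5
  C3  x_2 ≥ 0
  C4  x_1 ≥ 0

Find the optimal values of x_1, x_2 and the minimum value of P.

x_1 = 1465/22, x_2 = 0, minimum P = -8497/22

Extreme points and P = -5.8x_1 - 1.1x_2:
  (42805/704, 815/64) → P = -516261/1408
  (1465/22, 0) → P = -8497/22
  (325/11, 0) → P = -1885/11

At the optimal vertex, -2.2x_1 - x_2 = -146.5 and x_2 = 0.
Solving simultaneously gives x_1 = 1465/22, x_2 = 0.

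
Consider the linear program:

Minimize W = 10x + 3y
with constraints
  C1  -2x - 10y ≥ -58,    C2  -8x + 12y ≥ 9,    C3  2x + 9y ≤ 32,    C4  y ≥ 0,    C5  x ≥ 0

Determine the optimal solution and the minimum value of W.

Vertices and W = 10x + 3y:
  (101/32, 137/48) → W = 321/8
  (0, 3/4) → W = 9/4
  (0, 32/9) → W = 32/3

x = 0, y = 3/4, minimum W = 9/4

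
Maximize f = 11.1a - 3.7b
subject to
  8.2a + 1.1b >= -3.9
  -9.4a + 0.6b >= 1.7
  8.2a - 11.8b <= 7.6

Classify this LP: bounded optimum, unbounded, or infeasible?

Feasible corners and f = 11.1a - 3.7b:
  (-1883/5289, -115/129) → f = -17279/26445
  (-1231/5300, -4269/5300) → f = 2664/6625
The feasible region has finitely many vertices and no improving ray; the maximum is 2664/6625 at (-1231/5300, -4269/5300).

bounded optimum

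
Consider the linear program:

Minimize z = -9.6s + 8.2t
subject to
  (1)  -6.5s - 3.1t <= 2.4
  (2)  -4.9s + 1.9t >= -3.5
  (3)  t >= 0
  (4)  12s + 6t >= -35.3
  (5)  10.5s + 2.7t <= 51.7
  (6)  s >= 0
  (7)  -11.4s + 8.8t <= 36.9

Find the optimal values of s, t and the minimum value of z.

Feasible corners and z = -9.6s + 8.2t:
  (5/7, 0) → z = -48/7
  (5384/1659, 1547/237) → z = 185557/8295
  (0, 0) → z = 0
  (35533/12318, 32561/4106) → z = 766473/20530
  (0, 369/88) → z = 15129/440

The binding constraints are -4.9s + 1.9t = -3.5 and t = 0.
Solving simultaneously gives s = 5/7, t = 0.

s = 5/7, t = 0, minimum z = -48/7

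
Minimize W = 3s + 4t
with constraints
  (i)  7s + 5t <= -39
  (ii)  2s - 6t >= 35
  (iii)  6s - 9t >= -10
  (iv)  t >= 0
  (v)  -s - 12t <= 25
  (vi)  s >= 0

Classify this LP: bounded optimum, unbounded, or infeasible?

infeasible

The boundaries 2s - 6t = 35 and t = 0 meet at (35/2, 0), but that point violates 7s + 5t ≤ -39. Every candidate vertex is excluded by some other constraint, so the feasible region is empty.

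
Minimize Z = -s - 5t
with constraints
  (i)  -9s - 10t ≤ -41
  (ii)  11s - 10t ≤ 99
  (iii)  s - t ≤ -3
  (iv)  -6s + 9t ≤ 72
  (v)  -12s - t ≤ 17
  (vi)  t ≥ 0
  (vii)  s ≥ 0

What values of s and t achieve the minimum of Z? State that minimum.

s = 15, t = 18, minimum Z = -105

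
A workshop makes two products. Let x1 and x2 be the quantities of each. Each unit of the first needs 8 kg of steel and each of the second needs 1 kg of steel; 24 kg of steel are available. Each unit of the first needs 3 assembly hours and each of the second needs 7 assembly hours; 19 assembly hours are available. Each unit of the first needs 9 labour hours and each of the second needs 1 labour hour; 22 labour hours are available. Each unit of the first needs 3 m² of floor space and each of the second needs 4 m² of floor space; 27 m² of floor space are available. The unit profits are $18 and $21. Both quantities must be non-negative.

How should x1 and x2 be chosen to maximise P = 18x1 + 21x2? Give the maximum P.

x1 = 9/4, x2 = 7/4, maximum P = 309/4

Vertices and P = 18x1 + 21x2:
  (0, 0) → P = 0
  (0, 19/7) → P = 57
  (22/9, 0) → P = 44
  (9/4, 7/4) → P = 309/4

The binding constraints are 3x1 + 7x2 = 19 and 9x1 + x2 = 22.
Solving simultaneously gives x1 = 9/4, x2 = 7/4.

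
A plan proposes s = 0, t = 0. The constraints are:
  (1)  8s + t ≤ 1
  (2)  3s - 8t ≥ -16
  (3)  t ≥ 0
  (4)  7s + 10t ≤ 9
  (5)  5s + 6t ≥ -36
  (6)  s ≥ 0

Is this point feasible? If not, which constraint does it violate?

(1): 0 ≤ 1 ✓
(2): 0 ≥ -16 ✓
(3): 0 ≥ 0 ✓
(4): 0 ≤ 9 ✓
(5): 0 ≥ -36 ✓
(6): 0 ≥ 0 ✓

feasible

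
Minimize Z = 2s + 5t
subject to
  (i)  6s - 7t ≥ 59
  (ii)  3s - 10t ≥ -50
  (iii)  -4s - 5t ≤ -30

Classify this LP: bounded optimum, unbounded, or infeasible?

From the feasible point (940/39, 159/13), moving in the direction (5, -4) keeps every constraint satisfied while Z decreases without bound.

unbounded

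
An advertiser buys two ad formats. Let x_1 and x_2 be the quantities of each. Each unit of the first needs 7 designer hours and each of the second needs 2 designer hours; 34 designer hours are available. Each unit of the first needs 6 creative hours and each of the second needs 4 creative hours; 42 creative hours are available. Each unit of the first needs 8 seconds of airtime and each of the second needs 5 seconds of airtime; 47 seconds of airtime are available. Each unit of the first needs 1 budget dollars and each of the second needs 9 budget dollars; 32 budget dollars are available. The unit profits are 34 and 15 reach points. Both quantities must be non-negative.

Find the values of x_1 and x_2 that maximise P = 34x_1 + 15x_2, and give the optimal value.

Vertices and P = 34x_1 + 15x_2:
  (0, 0) → P = 0
  (0, 32/9) → P = 160/3
  (34/7, 0) → P = 1156/7
  (4, 3) → P = 181
  (263/67, 209/67) → P = 12077/67

The binding constraints are 7x_1 + 2x_2 = 34 and 8x_1 + 5x_2 = 47.
Solving simultaneously gives x_1 = 4, x_2 = 3.

x_1 = 4, x_2 = 3, maximum P = 181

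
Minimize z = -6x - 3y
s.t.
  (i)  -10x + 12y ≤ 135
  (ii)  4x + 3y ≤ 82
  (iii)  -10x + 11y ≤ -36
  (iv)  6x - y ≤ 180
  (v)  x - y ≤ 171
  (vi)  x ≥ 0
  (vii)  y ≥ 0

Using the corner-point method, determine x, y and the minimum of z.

x = 41/2, y = 0, minimum z = -123

Feasible corners and z = -6x - 3y:
  (505/37, 338/37) → z = -4044/37
  (41/2, 0) → z = -123
  (18/5, 0) → z = -108/5

At the optimal vertex, 4x + 3y = 82 and y = 0.
Solving simultaneously gives x = 41/2, y = 0.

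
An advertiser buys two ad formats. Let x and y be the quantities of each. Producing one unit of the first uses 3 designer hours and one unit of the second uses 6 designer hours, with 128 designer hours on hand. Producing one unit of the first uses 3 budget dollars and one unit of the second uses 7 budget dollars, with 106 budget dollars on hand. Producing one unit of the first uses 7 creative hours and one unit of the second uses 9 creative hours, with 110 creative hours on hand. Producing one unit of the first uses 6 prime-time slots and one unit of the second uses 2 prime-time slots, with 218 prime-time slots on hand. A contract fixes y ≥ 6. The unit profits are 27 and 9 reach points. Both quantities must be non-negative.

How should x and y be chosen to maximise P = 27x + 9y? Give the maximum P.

x = 8, y = 6, maximum P = 270

Feasible corners and P = 27x + 9y:
  (0, 110/9) → P = 110
  (0, 6) → P = 54
  (8, 6) → P = 270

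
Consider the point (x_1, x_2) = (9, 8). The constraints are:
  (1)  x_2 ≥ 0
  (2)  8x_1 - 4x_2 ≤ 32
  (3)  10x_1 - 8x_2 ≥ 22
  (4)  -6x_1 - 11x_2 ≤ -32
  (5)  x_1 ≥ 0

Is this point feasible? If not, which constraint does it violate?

Constraint (2): 8x_1 - 4x_2 = 40, which is not ≤ 32. All other constraints are satisfied.

not feasible — violates (2)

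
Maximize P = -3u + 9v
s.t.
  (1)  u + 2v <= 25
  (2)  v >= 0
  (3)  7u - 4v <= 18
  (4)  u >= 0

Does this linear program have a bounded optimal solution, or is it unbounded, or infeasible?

bounded optimum

Corner points and P = -3u + 9v:
  (68/9, 157/18) → P = 335/6
  (0, 25/2) → P = 225/2
  (18/7, 0) → P = -54/7
  (0, 0) → P = 0
The feasible region has finitely many vertices and no improving ray; the maximum is 225/2 at (0, 25/2).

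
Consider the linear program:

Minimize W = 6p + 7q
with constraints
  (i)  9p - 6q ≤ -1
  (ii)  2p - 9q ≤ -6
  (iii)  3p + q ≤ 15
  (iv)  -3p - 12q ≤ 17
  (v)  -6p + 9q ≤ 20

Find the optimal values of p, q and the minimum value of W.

p = -7/2, q = -1/9, minimum W = -196/9

Corner points and W = 6p + 7q:
  (9/23, 52/69) → W = 526/69
  (37/15, 58/15) → W = 628/15
  (-7/2, -1/9) → W = -196/9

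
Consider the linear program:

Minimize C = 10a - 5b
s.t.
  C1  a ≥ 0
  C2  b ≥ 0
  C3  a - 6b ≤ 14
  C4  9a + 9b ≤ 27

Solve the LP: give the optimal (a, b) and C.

a = 0, b = 3, minimum C = -15

Extreme points and C = 10a - 5b:
  (0, 0) → C = 0
  (0, 3) → C = -15
  (3, 0) → C = 30

The binding constraints are a = 0 and 9a + 9b = 27.
Solving simultaneously gives a = 0, b = 3.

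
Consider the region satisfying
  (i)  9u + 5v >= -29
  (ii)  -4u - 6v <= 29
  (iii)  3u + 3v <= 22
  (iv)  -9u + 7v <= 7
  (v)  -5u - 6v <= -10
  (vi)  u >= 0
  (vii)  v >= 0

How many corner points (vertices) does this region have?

Of the 21 pairwise boundary intersections, those satisfying every inequality are:
  (133/48, 73/16)
  (22/3, 0)
  (28/89, 125/89)
  (2, 0)

4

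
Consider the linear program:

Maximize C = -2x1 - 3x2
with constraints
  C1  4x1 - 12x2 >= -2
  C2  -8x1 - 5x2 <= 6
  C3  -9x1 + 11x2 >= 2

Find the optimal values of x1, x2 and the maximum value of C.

x1 = -4/7, x2 = -2/7, maximum C = 2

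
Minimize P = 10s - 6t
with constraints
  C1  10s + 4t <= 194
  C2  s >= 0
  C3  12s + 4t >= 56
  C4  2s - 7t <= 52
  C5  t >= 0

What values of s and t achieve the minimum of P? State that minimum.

Corner points and P = 10s - 6t:
  (0, 97/2) → P = -291
  (97/5, 0) → P = 194
  (0, 14) → P = -84
  (14/3, 0) → P = 140/3

s = 0, t = 97/2, minimum P = -291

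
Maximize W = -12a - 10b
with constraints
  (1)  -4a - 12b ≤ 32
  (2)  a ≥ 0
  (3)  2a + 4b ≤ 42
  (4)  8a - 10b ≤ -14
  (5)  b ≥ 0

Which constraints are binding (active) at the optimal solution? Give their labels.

Vertices and W = -12a - 10b:
  (0, 21/2) → W = -105
  (0, 7/5) → W = -14
  (7, 7) → W = -154

The maximum is at (0, 7/5). Substituting into each constraint, equality holds for (2) and (4); the remaining constraints have slack.

(2) and (4)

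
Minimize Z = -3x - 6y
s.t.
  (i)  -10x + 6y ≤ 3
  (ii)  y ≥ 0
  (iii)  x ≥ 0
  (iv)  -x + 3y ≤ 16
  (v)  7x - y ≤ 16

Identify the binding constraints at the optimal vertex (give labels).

Corner points and Z = -3x - 6y:
  (0, 1/2) → Z = -3
  (99/32, 181/32) → Z = -1383/32
  (0, 0) → Z = 0
  (16/7, 0) → Z = -48/7

The minimum is at (99/32, 181/32). Substituting into each constraint, equality holds for (i) and (v); the remaining constraints have slack.

(i) and (v)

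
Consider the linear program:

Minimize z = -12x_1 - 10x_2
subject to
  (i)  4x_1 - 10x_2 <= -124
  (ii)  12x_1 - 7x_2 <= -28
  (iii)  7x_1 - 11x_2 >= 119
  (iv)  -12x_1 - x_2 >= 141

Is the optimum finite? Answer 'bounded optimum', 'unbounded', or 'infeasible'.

The boundaries 4x_1 - 10x_2 = -124 and -12x_1 - x_2 = 141 meet at (-767/62, 231/31), but that point violates 7x_1 - 11x_2 ≥ 119. Every candidate vertex is excluded by some other constraint, so the feasible region is empty.

infeasible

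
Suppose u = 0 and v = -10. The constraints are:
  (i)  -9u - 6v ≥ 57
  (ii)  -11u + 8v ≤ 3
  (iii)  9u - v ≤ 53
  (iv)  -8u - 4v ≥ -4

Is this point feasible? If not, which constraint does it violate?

(i): 60 ≥ 57 ✓
(ii): -80 ≤ 3 ✓
(iii): 10 ≤ 53 ✓
(iv): 40 ≥ -4 ✓

feasible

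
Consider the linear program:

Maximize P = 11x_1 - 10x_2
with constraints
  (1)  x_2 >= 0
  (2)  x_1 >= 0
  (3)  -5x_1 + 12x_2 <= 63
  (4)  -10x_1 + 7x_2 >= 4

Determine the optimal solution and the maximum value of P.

Vertices and P = 11x_1 - 10x_2:
  (0, 21/4) → P = -105/2
  (0, 4/7) → P = -40/7
  (393/85, 122/17) → P = -1777/85

x_1 = 0, x_2 = 4/7, maximum P = -40/7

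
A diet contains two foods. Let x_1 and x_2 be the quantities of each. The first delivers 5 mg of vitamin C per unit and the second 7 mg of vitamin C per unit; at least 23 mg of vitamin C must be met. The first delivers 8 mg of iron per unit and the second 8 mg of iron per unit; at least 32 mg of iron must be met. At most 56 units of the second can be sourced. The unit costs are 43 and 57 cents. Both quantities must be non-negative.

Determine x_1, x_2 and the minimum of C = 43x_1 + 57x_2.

x_1 = 5/2, x_2 = 3/2, minimum C = 193

Extreme points and C = 43x_1 + 57x_2:
  (0, 4) → C = 228
  (0, 56) → C = 3192
  (23/5, 0) → C = 989/5
  (5/2, 3/2) → C = 193
The feasible region is unbounded (it extends along (1, 0)), but C strictly increases along every unbounded feasible direction, so there is no improving ray and the minimum is attained at a vertex.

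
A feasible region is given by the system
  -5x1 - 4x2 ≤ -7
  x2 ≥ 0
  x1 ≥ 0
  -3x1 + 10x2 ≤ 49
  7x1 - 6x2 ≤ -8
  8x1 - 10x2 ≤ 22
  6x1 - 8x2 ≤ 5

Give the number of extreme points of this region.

Intersecting each pair of boundary lines and keeping only the points that satisfy every inequality leaves:
  (0, 7/4)
  (5/29, 89/58)
  (0, 49/10)
  (107/26, 319/52)

4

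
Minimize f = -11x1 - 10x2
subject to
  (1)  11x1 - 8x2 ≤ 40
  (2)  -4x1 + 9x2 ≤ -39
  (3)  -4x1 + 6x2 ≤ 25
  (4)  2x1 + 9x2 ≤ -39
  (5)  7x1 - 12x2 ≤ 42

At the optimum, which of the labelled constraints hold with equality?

(2) and (5)

Vertices and f = -11x1 - 10x2:
  (-153/4, -64/3) → f = 7609/12
  (-6, -7) → f = 136
  (-92, -343/6) → f = 4751/3

The minimum is at (-6, -7). Substituting into each constraint, equality holds for (2) and (5); the remaining constraints have slack.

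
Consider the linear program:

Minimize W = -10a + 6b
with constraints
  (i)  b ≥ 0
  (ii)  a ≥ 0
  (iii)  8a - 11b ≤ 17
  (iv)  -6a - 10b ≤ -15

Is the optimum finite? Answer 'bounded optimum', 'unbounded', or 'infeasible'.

unbounded

From the feasible point (0, 3/2), moving in the direction (11, 8) keeps every constraint satisfied while W decreases without bound.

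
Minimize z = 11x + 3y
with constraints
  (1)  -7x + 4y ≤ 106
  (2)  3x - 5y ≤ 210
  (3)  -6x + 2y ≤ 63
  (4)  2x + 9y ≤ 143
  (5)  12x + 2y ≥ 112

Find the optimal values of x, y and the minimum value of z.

x = 490/33, y = -364/11, minimum z = 2114/33

Extreme points and z = 11x + 3y:
  (2605/37, 9/37) → z = 28682/37
  (490/33, -364/11) → z = 2114/33
  (361/52, 373/26) → z = 6209/52

The binding constraints are 3x - 5y = 210 and 12x + 2y = 112.
Solving simultaneously gives x = 490/33, y = -364/11.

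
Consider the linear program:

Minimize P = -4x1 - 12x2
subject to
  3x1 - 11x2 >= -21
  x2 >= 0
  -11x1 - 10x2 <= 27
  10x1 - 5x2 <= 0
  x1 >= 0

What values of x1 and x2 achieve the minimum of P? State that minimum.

x1 = 21/19, x2 = 42/19, minimum P = -588/19

Feasible corners and P = -4x1 - 12x2:
  (21/19, 42/19) → P = -588/19
  (0, 21/11) → P = -252/11
  (0, 0) → P = 0

The optimum lies where 3x1 - 11x2 = -21 and 10x1 - 5x2 = 0.
Solving simultaneously gives x1 = 21/19, x2 = 42/19.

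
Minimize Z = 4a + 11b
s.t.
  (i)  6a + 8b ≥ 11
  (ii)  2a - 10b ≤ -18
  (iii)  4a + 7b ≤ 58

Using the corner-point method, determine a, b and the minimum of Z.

a = -17/38, b = 65/38, minimum Z = 647/38

The binding constraints are 6a + 8b = 11 and 2a - 10b = -18.
Solving simultaneously gives a = -17/38, b = 65/38.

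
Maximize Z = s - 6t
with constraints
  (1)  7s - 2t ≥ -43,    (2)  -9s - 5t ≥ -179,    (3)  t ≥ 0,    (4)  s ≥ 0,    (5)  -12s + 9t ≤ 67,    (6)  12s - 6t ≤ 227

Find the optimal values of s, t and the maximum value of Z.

The binding constraints are t = 0 and 12s - 6t = 227.
Solving simultaneously gives s = 227/12, t = 0.

s = 227/12, t = 0, maximum Z = 227/12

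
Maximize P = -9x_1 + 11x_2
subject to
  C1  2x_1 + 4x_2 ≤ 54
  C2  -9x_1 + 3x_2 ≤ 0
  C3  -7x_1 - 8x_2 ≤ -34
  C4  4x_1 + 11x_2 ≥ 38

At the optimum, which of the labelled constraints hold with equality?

C1 and C2

Corner points and P = -9x_1 + 11x_2:
  (27/7, 81/7) → P = 648/7
  (221/3, -70/3) → P = -2759/3
  (34/31, 102/31) → P = 816/31
  (14/9, 26/9) → P = 160/9

The maximum is at (27/7, 81/7). Substituting into each constraint, equality holds for C1 and C2; the remaining constraints have slack.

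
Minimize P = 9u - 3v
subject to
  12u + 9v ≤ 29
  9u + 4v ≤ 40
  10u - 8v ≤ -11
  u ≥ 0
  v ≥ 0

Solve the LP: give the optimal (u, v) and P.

u = 0, v = 29/9, minimum P = -29/3

Extreme points and P = 9u - 3v:
  (133/186, 211/93) → P = -23/62
  (0, 29/9) → P = -29/3
  (0, 11/8) → P = -33/8

At the optimal vertex, 12u + 9v = 29 and u = 0.
Solving simultaneously gives u = 0, v = 29/9.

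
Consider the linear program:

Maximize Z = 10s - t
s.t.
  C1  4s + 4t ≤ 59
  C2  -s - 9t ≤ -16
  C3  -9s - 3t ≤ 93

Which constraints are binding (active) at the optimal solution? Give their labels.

Extreme points and Z = 10s - t:
  (467/32, 5/32) → Z = 4665/32
  (-183/8, 301/8) → Z = -2131/8
  (-295/26, 79/26) → Z = -233/2

The maximum is at (467/32, 5/32). Substituting into each constraint, equality holds for C1 and C2; the remaining constraints have slack.

C1 and C2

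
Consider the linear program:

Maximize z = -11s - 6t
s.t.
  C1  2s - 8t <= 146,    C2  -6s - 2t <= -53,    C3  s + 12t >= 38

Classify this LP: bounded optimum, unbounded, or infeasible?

Extreme points and z = -11s - 6t:
  (257/4, -35/16) → z = -5549/8
  (8, 5/2) → z = -103
The feasible region has finitely many vertices and no improving ray; the maximum is -103 at (8, 5/2).

bounded optimum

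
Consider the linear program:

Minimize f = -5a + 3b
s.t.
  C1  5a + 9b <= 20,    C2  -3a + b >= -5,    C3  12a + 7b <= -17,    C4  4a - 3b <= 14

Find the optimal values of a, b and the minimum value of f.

Corner points and f = -5a + 3b:
  (-293/73, 325/73) → f = 2440/73
  (6/11, -37/11) → f = -141/11
  (1/5, -22/5) → f = -71/5
The feasible region is unbounded (it extends along (-3, -4), (-9, 5)), but f strictly increases along every unbounded feasible direction, so there is no improving ray and the minimum is attained at a vertex.

The optimum lies where -3a + b = -5 and 4a - 3b = 14.
Solving simultaneously gives a = 1/5, b = -22/5.

a = 1/5, b = -22/5, minimum f = -71/5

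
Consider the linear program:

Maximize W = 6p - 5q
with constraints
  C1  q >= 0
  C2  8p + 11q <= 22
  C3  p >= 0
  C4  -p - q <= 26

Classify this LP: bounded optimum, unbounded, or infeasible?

bounded optimum

Corner points and W = 6p - 5q:
  (11/4, 0) → W = 33/2
  (0, 0) → W = 0
  (0, 2) → W = -10
The feasible region has finitely many vertices and no improving ray; the maximum is 33/2 at (11/4, 0).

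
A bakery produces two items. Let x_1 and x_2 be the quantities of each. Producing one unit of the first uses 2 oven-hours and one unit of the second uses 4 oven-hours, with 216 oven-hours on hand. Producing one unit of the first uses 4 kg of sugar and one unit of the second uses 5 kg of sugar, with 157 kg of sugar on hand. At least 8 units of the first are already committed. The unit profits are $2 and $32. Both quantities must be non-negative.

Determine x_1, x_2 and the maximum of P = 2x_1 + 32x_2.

x_1 = 8, x_2 = 25, maximum P = 816

Vertices and P = 2x_1 + 32x_2:
  (157/4, 0) → P = 157/2
  (8, 0) → P = 16
  (8, 25) → P = 816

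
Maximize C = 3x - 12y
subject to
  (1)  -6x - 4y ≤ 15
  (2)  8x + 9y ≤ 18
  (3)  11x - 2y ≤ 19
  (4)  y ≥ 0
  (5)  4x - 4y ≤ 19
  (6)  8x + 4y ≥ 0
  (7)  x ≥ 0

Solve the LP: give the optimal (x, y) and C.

Extreme points and C = 3x - 12y:
  (9/5, 2/5) → C = 3/5
  (0, 2) → C = -24
  (19/11, 0) → C = 57/11
  (0, 0) → C = 0

x = 19/11, y = 0, maximum C = 57/11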